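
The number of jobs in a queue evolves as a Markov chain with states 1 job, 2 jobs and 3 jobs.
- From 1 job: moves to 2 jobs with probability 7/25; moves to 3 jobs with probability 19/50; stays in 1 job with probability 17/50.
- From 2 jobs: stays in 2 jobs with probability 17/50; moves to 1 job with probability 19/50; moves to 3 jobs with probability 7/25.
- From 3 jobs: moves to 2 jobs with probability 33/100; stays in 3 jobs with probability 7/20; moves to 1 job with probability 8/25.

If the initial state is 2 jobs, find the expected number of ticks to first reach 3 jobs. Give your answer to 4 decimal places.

3.1592

Let t(s) be the expected number of ticks to first reach 3 jobs from state s, with t(3 jobs) = 0. Conditioning on the first tick:
t(1 job) = 1 + 0.34·t(1 job) + 0.28·t(2 jobs)
t(2 jobs) = 1 + 0.38·t(1 job) + 0.34·t(2 jobs)
Solving: t(1 job) = 2.8554, t(2 jobs) = 3.1592.
Expected ticks from 2 jobs to 3 jobs: 3.1592.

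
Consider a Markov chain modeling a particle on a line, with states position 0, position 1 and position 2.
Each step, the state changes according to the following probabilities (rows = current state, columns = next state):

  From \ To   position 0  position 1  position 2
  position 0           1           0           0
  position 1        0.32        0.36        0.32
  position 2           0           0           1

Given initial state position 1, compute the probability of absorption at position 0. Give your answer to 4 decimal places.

Let h(s) be the probability of absorption at position 0 starting from transient state s. Then h(position 0) = 1 and h(position 2) = 0. By first-step analysis:
h(position 1) = 0.32·1 + 0.36·h(position 1) + 0.32·0
Solving: h(position 1) = 0.5000.
Starting from position 1, the probability is 0.5000.

0.5000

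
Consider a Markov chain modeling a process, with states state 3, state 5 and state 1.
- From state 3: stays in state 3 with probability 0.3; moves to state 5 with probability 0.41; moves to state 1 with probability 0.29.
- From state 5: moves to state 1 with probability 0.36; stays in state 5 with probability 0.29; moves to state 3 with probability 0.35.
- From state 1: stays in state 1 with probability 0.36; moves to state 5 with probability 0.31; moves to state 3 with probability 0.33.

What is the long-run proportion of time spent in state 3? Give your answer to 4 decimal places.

Let the stationary distribution be π with π = πP and π_1 + π_2 + π_3 = 1.
π_1 = 0.3·π_1 + 0.35·π_2 + 0.33·π_3
π_2 = 0.41·π_1 + 0.29·π_2 + 0.31·π_3
Solving with the normalization constraint gives π = (0.3269, 0.3360, 0.3371).
So the stationary probability of state 3 is 0.3269.

0.3269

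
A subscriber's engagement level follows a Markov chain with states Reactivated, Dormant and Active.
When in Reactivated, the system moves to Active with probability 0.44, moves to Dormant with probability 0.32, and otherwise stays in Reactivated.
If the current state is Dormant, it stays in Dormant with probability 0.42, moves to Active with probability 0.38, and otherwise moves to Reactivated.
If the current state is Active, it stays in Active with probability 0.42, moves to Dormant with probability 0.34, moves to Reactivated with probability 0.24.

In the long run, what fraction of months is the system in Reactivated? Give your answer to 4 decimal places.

0.2254

Let the stationary distribution be π with π = πP and π_1 + π_2 + π_3 = 1.
π_1 = 0.24·π_1 + 0.2·π_2 + 0.24·π_3
π_2 = 0.32·π_1 + 0.42·π_2 + 0.34·π_3
Solving with the normalization constraint gives π = (0.2254, 0.3647, 0.4099).
So the stationary probability of Reactivated is 0.2254.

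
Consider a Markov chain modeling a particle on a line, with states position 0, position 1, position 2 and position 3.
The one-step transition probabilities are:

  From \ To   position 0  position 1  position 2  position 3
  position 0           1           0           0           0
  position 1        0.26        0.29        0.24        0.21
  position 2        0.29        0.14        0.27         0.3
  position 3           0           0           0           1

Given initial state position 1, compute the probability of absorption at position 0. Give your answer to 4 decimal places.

Let h(s) be the probability of absorption at position 0 starting from transient state s. Then h(position 0) = 1 and h(position 3) = 0. By first-step analysis:
h(position 1) = 0.26·1 + 0.29·h(position 1) + 0.24·h(position 2) + 0.21·0
h(position 2) = 0.29·1 + 0.14·h(position 1) + 0.27·h(position 2) + 0.3·0
Solving: h(position 1) = 0.5352, h(position 2) = 0.4999.
Starting from position 1, the probability is 0.5352.

0.5352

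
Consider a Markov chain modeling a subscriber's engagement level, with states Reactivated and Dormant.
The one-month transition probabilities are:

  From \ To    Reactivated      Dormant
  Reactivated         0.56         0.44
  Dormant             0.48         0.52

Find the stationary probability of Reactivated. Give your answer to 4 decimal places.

Let the stationary distribution be π with π = πP and π_1 + π_2 = 1.
π_1 = 0.56·π_1 + 0.48·π_2
Solving with the normalization constraint gives π = (0.5217, 0.4783).
So the stationary probability of Reactivated is 0.5217.

0.5217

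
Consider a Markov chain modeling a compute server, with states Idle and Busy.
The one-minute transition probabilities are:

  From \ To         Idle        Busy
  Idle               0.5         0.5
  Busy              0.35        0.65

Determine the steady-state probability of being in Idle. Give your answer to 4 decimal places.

Let the stationary distribution be π with π = πP and π_1 + π_2 = 1.
π_1 = 0.5·π_1 + 0.35·π_2
Solving with the normalization constraint gives π = (0.4118, 0.5882).
So the stationary probability of Idle is 0.4118.

0.4118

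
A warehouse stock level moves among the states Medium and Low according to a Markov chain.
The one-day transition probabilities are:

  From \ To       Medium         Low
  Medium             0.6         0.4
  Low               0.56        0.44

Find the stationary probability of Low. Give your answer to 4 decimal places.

0.4167

Let the stationary distribution be π with π = πP and π_1 + π_2 = 1.
π_1 = 0.6·π_1 + 0.56·π_2
Solving with the normalization constraint gives π = (0.5833, 0.4167).
So the stationary probability of Low is 0.4167.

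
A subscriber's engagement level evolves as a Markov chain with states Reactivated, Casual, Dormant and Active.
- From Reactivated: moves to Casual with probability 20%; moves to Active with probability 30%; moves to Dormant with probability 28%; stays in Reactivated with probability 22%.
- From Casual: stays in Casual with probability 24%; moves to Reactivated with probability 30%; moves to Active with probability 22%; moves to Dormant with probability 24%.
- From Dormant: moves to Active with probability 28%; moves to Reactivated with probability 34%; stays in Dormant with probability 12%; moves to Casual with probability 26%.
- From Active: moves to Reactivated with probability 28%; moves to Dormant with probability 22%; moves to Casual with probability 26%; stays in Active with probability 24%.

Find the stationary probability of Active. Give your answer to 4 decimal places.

0.2609

Let the stationary distribution be π with π = πP and π_1 + π_2 + π_3 + π_4 = 1.
π_1 = 0.22·π_1 + 0.3·π_2 + 0.34·π_3 + 0.28·π_4
π_2 = 0.2·π_1 + 0.24·π_2 + 0.26·π_3 + 0.26·π_4
π_3 = 0.28·π_1 + 0.24·π_2 + 0.12·π_3 + 0.22·π_4
Solving with the normalization constraint gives π = (0.2811, 0.2384, 0.2197, 0.2609).
So the stationary probability of Active is 0.2609.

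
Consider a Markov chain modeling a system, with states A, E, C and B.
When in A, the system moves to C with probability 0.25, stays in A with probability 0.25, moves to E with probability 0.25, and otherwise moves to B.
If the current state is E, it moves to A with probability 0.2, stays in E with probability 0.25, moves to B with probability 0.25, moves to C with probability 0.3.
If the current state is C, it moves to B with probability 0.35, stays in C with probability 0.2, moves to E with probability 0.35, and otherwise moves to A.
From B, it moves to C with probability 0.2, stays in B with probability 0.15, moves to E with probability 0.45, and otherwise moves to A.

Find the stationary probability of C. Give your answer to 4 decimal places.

Let the stationary distribution be π with π = πP and π_1 + π_2 + π_3 + π_4 = 1.
π_1 = 0.25·π_1 + 0.2·π_2 + 0.1·π_3 + 0.2·π_4
π_2 = 0.25·π_1 + 0.25·π_2 + 0.35·π_3 + 0.45·π_4
π_3 = 0.25·π_1 + 0.3·π_2 + 0.2·π_3 + 0.2·π_4
Solving with the normalization constraint gives π = (0.1851, 0.3240, 0.2417, 0.2492).
So the stationary probability of C is 0.2417.

0.2417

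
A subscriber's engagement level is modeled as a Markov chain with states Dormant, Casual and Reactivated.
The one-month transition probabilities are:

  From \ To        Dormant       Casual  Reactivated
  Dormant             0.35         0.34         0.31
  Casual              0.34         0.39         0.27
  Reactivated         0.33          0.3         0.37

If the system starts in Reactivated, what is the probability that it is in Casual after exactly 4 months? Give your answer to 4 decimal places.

Propagate the distribution vector 4 months from Reactivated.
After 0 months: (0.0000, 0.0000, 1.0000)
After 1 month: (0.3300, 0.3000, 0.3700)
After 2 months: (0.3396, 0.3402, 0.3202)
After 3 months: (0.3402, 0.3442, 0.3156)
After 4 months: (0.3402, 0.3446, 0.3152)
P(in Casual after 4 months) = 0.3446

0.3446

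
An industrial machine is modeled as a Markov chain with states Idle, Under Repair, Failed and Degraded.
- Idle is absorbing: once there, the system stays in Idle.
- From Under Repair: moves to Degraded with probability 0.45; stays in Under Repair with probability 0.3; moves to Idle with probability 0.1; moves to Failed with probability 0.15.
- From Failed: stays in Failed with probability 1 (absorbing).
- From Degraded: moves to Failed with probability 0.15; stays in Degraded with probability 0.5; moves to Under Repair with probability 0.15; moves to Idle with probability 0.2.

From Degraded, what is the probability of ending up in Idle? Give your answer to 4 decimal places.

0.5487

Let h(s) be the probability of absorption at Idle starting from transient state s. Then h(Idle) = 1 and h(Failed) = 0. By first-step analysis:
h(Under Repair) = 0.1·1 + 0.3·h(Under Repair) + 0.15·0 + 0.45·h(Degraded)
h(Degraded) = 0.2·1 + 0.15·h(Under Repair) + 0.15·0 + 0.5·h(Degraded)
Solving: h(Under Repair) = 0.4956, h(Degraded) = 0.5487.
Starting from Degraded, the probability is 0.5487.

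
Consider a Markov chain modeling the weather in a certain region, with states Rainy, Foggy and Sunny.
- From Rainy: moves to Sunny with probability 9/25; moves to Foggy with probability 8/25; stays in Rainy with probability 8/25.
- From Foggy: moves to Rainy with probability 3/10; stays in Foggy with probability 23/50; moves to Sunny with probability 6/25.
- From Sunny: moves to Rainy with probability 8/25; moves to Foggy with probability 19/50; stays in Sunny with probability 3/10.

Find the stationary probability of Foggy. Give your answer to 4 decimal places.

0.3927

Let the stationary distribution be π with π = πP and π_1 + π_2 + π_3 = 1.
π_1 = 0.32·π_1 + 0.3·π_2 + 0.32·π_3
π_2 = 0.32·π_1 + 0.46·π_2 + 0.38·π_3
Solving with the normalization constraint gives π = (0.3121, 0.3927, 0.2952).
So the stationary probability of Foggy is 0.3927.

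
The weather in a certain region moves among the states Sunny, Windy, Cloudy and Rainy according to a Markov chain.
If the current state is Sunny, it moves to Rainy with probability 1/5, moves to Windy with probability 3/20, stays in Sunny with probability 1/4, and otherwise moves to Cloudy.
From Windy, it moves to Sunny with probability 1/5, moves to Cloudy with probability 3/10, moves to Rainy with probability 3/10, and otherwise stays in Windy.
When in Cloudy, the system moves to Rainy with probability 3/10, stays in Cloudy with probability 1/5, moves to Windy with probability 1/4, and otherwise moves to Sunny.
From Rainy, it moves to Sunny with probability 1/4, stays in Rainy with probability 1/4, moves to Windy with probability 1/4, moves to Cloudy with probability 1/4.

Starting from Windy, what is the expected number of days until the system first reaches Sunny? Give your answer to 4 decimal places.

4.4000

Let t(s) be the expected number of days to first reach Sunny from state s, with t(Sunny) = 0. Conditioning on the first day:
t(Windy) = 1 + 0.2·t(Windy) + 0.3·t(Cloudy) + 0.3·t(Rainy)
t(Cloudy) = 1 + 0.25·t(Windy) + 0.2·t(Cloudy) + 0.3·t(Rainy)
t(Rainy) = 1 + 0.25·t(Windy) + 0.25·t(Cloudy) + 0.25·t(Rainy)
Solving: t(Windy) = 4.4000, t(Cloudy) = 4.2000, t(Rainy) = 4.2000.
Expected days from Windy to Sunny: 4.4000.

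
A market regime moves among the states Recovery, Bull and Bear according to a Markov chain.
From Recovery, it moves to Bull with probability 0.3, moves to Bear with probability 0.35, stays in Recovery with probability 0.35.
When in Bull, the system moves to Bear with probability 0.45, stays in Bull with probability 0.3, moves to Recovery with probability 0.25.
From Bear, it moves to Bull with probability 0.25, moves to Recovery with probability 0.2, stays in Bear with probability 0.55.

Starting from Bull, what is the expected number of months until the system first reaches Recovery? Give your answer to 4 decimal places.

4.4444

Let t(s) be the expected number of months to first reach Recovery from state s, with t(Recovery) = 0. Conditioning on the first month:
t(Bull) = 1 + 0.3·t(Bull) + 0.45·t(Bear)
t(Bear) = 1 + 0.25·t(Bull) + 0.55·t(Bear)
Solving: t(Bull) = 4.4444, t(Bear) = 4.6914.
Expected months from Bull to Recovery: 4.4444.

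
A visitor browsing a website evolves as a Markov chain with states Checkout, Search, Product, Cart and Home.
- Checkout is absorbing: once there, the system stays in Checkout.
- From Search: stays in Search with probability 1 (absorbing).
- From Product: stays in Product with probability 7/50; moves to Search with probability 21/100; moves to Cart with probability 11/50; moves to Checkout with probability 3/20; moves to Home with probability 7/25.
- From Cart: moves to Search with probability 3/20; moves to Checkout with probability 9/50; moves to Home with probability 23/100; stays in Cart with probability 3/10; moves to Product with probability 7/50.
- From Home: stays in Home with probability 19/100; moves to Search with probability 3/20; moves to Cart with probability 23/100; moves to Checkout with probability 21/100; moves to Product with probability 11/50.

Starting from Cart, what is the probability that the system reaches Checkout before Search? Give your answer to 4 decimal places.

Let h(s) be the probability of absorption at Checkout starting from transient state s. Then h(Checkout) = 1 and h(Search) = 0. By first-step analysis:
h(Product) = 0.15·1 + 0.21·0 + 0.14·h(Product) + 0.22·h(Cart) + 0.28·h(Home)
h(Cart) = 0.18·1 + 0.15·0 + 0.14·h(Product) + 0.3·h(Cart) + 0.23·h(Home)
h(Home) = 0.21·1 + 0.15·0 + 0.22·h(Product) + 0.23·h(Cart) + 0.19·h(Home)
Solving: h(Product) = 0.4876, h(Cart) = 0.5331, h(Home) = 0.5431.
Starting from Cart, the probability is 0.5331.

0.5331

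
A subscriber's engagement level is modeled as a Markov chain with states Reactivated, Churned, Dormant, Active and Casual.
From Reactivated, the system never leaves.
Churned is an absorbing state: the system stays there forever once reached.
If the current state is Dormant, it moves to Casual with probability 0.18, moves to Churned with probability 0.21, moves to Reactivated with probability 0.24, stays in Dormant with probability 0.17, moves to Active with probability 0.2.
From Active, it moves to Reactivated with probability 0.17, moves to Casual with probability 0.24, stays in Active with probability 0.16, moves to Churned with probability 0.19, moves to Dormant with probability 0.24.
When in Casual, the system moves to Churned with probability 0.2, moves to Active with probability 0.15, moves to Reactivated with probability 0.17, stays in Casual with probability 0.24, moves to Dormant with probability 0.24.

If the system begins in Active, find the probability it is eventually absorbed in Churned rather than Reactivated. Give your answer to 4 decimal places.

0.5144

Let h(s) be the probability of absorption at Churned starting from transient state s. Then h(Churned) = 1 and h(Reactivated) = 0. By first-step analysis:
h(Dormant) = 0.24·0 + 0.21·1 + 0.17·h(Dormant) + 0.2·h(Active) + 0.18·h(Casual)
h(Active) = 0.17·0 + 0.19·1 + 0.24·h(Dormant) + 0.16·h(Active) + 0.24·h(Casual)
h(Casual) = 0.17·0 + 0.2·1 + 0.24·h(Dormant) + 0.15·h(Active) + 0.24·h(Casual)
Solving: h(Dormant) = 0.4896, h(Active) = 0.5144, h(Casual) = 0.5193.
Starting from Active, the probability is 0.5144.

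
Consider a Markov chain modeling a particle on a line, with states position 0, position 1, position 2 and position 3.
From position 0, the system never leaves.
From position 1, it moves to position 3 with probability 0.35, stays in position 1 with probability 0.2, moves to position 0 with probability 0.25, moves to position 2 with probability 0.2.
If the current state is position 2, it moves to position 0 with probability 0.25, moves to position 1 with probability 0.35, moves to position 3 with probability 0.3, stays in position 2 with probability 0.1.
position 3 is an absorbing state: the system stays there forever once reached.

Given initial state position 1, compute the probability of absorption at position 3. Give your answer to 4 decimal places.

Let h(s) be the probability of absorption at position 3 starting from transient state s. Then h(position 3) = 1 and h(position 0) = 0. By first-step analysis:
h(position 1) = 0.25·0 + 0.2·h(position 1) + 0.2·h(position 2) + 0.35·1
h(position 2) = 0.25·0 + 0.35·h(position 1) + 0.1·h(position 2) + 0.3·1
Solving: h(position 1) = 0.5769, h(position 2) = 0.5577.
Starting from position 1, the probability is 0.5769.

0.5769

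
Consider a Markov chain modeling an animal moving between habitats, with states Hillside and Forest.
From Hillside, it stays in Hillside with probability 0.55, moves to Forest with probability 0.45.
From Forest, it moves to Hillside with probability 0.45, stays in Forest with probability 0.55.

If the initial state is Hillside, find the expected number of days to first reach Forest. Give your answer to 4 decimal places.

2.2222

Let t(s) be the expected number of days to first reach Forest from state s, with t(Forest) = 0. Conditioning on the first day:
t(Hillside) = 1 + 0.55·t(Hillside)
Solving: t(Hillside) = 2.2222.
Expected days from Hillside to Forest: 2.2222.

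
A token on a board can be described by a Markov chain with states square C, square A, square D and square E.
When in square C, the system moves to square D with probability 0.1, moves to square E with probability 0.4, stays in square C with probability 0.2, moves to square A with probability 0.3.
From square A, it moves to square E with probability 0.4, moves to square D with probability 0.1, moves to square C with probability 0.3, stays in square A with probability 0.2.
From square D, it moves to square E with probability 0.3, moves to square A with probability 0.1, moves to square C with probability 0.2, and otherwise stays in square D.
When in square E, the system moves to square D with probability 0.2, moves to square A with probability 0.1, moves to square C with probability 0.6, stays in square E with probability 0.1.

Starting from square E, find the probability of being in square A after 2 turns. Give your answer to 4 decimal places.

Propagate the distribution vector 2 turns from square E.
After 0 turns: (0.0000, 0.0000, 0.0000, 1.0000)
After 1 turn: (0.6000, 0.1000, 0.2000, 0.1000)
After 2 turns: (0.2500, 0.2300, 0.1700, 0.3500)
P(in square A after 2 turns) = 0.2300

0.2300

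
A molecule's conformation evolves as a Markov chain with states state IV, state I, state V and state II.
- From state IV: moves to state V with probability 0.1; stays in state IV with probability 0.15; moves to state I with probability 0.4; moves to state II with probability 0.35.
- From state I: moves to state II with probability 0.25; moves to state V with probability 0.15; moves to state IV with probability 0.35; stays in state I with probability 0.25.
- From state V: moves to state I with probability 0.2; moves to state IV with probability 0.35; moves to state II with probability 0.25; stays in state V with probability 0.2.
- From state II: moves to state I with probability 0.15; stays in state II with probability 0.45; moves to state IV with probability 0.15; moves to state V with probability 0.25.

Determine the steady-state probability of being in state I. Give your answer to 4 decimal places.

0.2419

Let the stationary distribution be π with π = πP and π_1 + π_2 + π_3 + π_4 = 1.
π_1 = 0.15·π_1 + 0.35·π_2 + 0.35·π_3 + 0.15·π_4
π_2 = 0.4·π_1 + 0.25·π_2 + 0.2·π_3 + 0.15·π_4
π_3 = 0.1·π_1 + 0.15·π_2 + 0.2·π_3 + 0.25·π_4
Solving with the normalization constraint gives π = (0.2347, 0.2419, 0.1815, 0.3418).
So the stationary probability of state I is 0.2419.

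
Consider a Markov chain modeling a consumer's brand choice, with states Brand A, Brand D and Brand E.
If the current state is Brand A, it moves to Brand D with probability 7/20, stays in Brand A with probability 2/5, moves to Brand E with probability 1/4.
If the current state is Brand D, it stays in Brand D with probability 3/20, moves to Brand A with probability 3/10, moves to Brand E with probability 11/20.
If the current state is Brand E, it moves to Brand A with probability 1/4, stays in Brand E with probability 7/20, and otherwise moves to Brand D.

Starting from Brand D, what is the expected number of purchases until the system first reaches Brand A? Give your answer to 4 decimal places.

Let t(s) be the expected number of purchases to first reach Brand A from state s, with t(Brand A) = 0. Conditioning on the first purchase:
t(Brand D) = 1 + 0.15·t(Brand D) + 0.55·t(Brand E)
t(Brand E) = 1 + 0.4·t(Brand D) + 0.35·t(Brand E)
Solving: t(Brand D) = 3.6090, t(Brand E) = 3.7594.
Expected purchases from Brand D to Brand A: 3.6090.

3.6090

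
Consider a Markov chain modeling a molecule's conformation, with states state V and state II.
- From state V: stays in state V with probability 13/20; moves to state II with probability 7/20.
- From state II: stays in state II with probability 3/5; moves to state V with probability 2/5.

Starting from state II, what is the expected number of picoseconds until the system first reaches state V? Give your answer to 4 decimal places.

Let t(s) be the expected number of picoseconds to first reach state V from state s, with t(state V) = 0. Conditioning on the first picosecond:
t(state II) = 1 + 0.6·t(state II)
Solving: t(state II) = 2.5000.
Expected picoseconds from state II to state V: 2.5000.

2.5000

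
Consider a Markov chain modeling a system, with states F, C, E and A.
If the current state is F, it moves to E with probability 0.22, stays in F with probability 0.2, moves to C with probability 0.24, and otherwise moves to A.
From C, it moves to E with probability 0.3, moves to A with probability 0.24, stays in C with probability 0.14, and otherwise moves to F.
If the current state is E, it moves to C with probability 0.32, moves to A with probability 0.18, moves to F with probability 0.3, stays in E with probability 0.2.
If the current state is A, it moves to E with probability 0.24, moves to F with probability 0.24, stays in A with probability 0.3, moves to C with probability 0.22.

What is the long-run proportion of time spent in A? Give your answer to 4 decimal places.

0.2680

Let the stationary distribution be π with π = πP and π_1 + π_2 + π_3 + π_4 = 1.
π_1 = 0.2·π_1 + 0.32·π_2 + 0.3·π_3 + 0.24·π_4
π_2 = 0.24·π_1 + 0.14·π_2 + 0.32·π_3 + 0.22·π_4
π_3 = 0.22·π_1 + 0.3·π_2 + 0.2·π_3 + 0.24·π_4
Solving with the normalization constraint gives π = (0.2623, 0.2307, 0.2390, 0.2680).
So the stationary probability of A is 0.2680.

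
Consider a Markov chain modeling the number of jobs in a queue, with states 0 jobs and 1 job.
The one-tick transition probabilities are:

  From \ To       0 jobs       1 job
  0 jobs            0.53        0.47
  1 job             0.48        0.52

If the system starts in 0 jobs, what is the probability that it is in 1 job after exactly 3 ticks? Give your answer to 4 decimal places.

0.4947

Propagate the distribution vector 3 ticks from 0 jobs.
After 0 ticks: (1.0000, 0.0000)
After 1 tick: (0.5300, 0.4700)
After 2 ticks: (0.5065, 0.4935)
After 3 ticks: (0.5053, 0.4947)
P(in 1 job after 3 ticks) = 0.4947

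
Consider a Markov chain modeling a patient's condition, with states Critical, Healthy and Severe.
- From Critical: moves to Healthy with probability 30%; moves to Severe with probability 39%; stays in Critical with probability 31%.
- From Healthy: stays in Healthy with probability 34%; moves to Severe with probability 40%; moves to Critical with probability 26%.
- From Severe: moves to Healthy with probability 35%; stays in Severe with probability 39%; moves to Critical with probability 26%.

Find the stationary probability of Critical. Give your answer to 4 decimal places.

Let the stationary distribution be π with π = πP and π_1 + π_2 + π_3 = 1.
π_1 = 0.31·π_1 + 0.26·π_2 + 0.26·π_3
π_2 = 0.3·π_1 + 0.34·π_2 + 0.35·π_3
Solving with the normalization constraint gives π = (0.2737, 0.3330, 0.3933).
So the stationary probability of Critical is 0.2737.

0.2737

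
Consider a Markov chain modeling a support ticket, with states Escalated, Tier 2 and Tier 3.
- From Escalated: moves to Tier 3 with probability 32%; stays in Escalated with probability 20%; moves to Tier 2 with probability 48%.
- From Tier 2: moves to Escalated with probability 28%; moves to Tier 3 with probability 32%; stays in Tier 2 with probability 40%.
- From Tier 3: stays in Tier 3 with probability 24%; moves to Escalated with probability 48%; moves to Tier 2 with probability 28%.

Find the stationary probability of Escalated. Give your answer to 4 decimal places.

Let the stationary distribution be π with π = πP and π_1 + π_2 + π_3 = 1.
π_1 = 0.2·π_1 + 0.28·π_2 + 0.48·π_3
π_2 = 0.48·π_1 + 0.4·π_2 + 0.28·π_3
Solving with the normalization constraint gives π = (0.3141, 0.3896, 0.2963).
So the stationary probability of Escalated is 0.3141.

0.3141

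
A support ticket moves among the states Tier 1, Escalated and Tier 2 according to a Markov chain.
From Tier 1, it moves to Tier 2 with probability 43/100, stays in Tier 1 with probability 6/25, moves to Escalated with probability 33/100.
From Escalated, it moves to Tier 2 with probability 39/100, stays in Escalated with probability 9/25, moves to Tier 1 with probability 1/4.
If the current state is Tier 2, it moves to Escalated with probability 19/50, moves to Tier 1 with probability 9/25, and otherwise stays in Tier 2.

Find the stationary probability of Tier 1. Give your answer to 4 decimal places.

0.2862

Let the stationary distribution be π with π = πP and π_1 + π_2 + π_3 = 1.
π_1 = 0.24·π_1 + 0.25·π_2 + 0.36·π_3
π_2 = 0.33·π_1 + 0.36·π_2 + 0.38·π_3
Solving with the normalization constraint gives π = (0.2862, 0.3585, 0.3553).
So the stationary probability of Tier 1 is 0.2862.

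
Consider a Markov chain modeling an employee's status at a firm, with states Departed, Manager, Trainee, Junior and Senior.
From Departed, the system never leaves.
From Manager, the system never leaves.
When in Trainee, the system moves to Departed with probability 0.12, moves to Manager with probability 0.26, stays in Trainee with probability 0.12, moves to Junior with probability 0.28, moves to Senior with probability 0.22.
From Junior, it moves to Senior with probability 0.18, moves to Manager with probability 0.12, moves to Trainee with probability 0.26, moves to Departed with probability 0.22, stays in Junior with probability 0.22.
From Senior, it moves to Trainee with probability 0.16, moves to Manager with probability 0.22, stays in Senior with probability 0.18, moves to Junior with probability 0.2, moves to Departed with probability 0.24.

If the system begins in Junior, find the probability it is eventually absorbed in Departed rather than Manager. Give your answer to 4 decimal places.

Let h(s) be the probability of absorption at Departed starting from transient state s. Then h(Departed) = 1 and h(Manager) = 0. By first-step analysis:
h(Trainee) = 0.12·1 + 0.26·0 + 0.12·h(Trainee) + 0.28·h(Junior) + 0.22·h(Senior)
h(Junior) = 0.22·1 + 0.12·0 + 0.26·h(Trainee) + 0.22·h(Junior) + 0.18·h(Senior)
h(Senior) = 0.24·1 + 0.22·0 + 0.16·h(Trainee) + 0.2·h(Junior) + 0.18·h(Senior)
Solving: h(Trainee) = 0.4379, h(Junior) = 0.5460, h(Senior) = 0.5113.
Starting from Junior, the probability is 0.5460.

0.5460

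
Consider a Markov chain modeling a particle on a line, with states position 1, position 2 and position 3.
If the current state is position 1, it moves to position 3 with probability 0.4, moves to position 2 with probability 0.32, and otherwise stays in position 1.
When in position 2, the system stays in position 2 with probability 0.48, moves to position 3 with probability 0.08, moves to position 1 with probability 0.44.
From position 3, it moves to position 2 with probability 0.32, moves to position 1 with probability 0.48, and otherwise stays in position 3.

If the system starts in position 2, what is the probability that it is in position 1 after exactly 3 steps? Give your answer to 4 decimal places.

0.3896

Propagate the distribution vector 3 steps from position 2.
After 0 steps: (0.0000, 1.0000, 0.0000)
After 1 step: (0.4400, 0.4800, 0.0800)
After 2 steps: (0.3728, 0.3968, 0.2304)
After 3 steps: (0.3896, 0.3835, 0.2269)
P(in position 1 after 3 steps) = 0.3896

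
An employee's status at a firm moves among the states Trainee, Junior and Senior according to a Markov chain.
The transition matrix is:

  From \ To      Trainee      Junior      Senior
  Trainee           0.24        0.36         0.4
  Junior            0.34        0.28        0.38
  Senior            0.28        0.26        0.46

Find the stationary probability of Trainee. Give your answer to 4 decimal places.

0.2862

Let the stationary distribution be π with π = πP and π_1 + π_2 + π_3 = 1.
π_1 = 0.24·π_1 + 0.34·π_2 + 0.28·π_3
π_2 = 0.36·π_1 + 0.28·π_2 + 0.26·π_3
Solving with the normalization constraint gives π = (0.2862, 0.2945, 0.4193).
So the stationary probability of Trainee is 0.2862.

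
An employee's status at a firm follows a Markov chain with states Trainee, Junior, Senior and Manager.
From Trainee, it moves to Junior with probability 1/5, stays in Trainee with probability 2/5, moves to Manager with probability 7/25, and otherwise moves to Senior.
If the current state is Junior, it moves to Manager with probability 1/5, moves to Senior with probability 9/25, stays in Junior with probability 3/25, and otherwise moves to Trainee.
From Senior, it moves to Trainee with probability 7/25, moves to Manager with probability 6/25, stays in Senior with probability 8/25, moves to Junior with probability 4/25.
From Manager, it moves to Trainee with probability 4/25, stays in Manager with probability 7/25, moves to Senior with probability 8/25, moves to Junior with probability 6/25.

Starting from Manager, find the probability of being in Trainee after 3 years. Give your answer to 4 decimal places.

Propagate the distribution vector 3 years from Manager.
After 0 years: (0.0000, 0.0000, 0.0000, 1.0000)
After 1 year: (0.1600, 0.2400, 0.3200, 0.2800)
After 2 years: (0.2752, 0.1792, 0.2976, 0.2480)
After 3 years: (0.2904, 0.1837, 0.2721, 0.2538)
P(in Trainee after 3 years) = 0.2904

0.2904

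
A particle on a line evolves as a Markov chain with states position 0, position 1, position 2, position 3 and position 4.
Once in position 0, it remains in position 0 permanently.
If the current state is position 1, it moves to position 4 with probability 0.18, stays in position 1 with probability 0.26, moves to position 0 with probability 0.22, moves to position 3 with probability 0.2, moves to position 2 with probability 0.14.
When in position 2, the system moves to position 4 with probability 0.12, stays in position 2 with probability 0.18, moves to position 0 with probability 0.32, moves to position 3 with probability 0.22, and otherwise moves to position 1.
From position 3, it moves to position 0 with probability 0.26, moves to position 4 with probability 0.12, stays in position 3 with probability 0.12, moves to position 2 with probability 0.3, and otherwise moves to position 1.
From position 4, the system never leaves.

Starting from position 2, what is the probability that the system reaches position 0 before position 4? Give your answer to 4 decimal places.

Let h(s) be the probability of absorption at position 0 starting from transient state s. Then h(position 0) = 1 and h(position 4) = 0. By first-step analysis:
h(position 1) = 0.22·1 + 0.26·h(position 1) + 0.14·h(position 2) + 0.2·h(position 3) + 0.18·0
h(position 2) = 0.32·1 + 0.16·h(position 1) + 0.18·h(position 2) + 0.22·h(position 3) + 0.12·0
h(position 3) = 0.26·1 + 0.2·h(position 1) + 0.3·h(position 2) + 0.12·h(position 3) + 0.12·0
Solving: h(position 1) = 0.6081, h(position 2) = 0.6882, h(position 3) = 0.6683.
Starting from position 2, the probability is 0.6882.

0.6882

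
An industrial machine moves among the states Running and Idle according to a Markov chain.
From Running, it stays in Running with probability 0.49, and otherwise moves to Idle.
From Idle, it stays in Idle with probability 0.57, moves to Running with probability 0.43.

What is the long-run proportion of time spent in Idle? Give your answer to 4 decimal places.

0.5426

Let the stationary distribution be π with π = πP and π_1 + π_2 = 1.
π_1 = 0.49·π_1 + 0.43·π_2
Solving with the normalization constraint gives π = (0.4574, 0.5426).
So the stationary probability of Idle is 0.5426.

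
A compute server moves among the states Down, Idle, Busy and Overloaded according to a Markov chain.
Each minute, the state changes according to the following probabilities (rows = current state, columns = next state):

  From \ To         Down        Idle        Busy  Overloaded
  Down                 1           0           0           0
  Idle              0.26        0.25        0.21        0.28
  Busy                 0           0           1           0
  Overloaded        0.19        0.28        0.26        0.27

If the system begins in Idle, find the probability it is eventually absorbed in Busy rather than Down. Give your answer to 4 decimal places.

0.4820

Let h(s) be the probability of absorption at Busy starting from transient state s. Then h(Busy) = 1 and h(Down) = 0. By first-step analysis:
h(Idle) = 0.26·0 + 0.25·h(Idle) + 0.21·1 + 0.28·h(Overloaded)
h(Overloaded) = 0.19·0 + 0.28·h(Idle) + 0.26·1 + 0.27·h(Overloaded)
Solving: h(Idle) = 0.4820, h(Overloaded) = 0.5410.
Starting from Idle, the probability is 0.4820.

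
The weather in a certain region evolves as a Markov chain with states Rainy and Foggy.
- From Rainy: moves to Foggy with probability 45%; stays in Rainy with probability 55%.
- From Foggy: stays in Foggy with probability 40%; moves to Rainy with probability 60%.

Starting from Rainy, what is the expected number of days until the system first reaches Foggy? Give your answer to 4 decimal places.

Let t(s) be the expected number of days to first reach Foggy from state s, with t(Foggy) = 0. Conditioning on the first day:
t(Rainy) = 1 + 0.55·t(Rainy)
Solving: t(Rainy) = 2.2222.
Expected days from Rainy to Foggy: 2.2222.

2.2222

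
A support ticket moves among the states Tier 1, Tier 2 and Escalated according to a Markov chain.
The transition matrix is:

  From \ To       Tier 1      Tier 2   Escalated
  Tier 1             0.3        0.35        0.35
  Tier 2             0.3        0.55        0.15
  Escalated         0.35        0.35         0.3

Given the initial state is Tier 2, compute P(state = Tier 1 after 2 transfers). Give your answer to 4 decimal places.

0.3075

Sum over the intermediate state after 1 transfer:
P = P(Tier 2→Tier 1)·P(Tier 1→Tier 1) + P(Tier 2→Tier 2)·P(Tier 2→Tier 1) + P(Tier 2→Escalated)·P(Escalated→Tier 1)
  = 0.3×0.3 + 0.55×0.3 + 0.15×0.35
  = 0.0900 + 0.1650 + 0.0525 = 0.3075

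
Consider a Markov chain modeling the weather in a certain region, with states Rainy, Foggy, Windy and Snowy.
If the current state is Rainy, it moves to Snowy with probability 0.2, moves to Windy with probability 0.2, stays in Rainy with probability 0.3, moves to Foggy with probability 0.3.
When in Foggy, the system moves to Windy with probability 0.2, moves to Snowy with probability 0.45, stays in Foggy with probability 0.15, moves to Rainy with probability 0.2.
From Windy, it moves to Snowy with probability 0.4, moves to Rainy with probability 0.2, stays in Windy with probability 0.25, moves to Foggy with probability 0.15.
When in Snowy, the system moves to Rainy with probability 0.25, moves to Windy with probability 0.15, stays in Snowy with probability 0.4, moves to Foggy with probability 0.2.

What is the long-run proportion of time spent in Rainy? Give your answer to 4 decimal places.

Let the stationary distribution be π with π = πP and π_1 + π_2 + π_3 + π_4 = 1.
π_1 = 0.3·π_1 + 0.2·π_2 + 0.2·π_3 + 0.25·π_4
π_2 = 0.3·π_1 + 0.15·π_2 + 0.15·π_3 + 0.2·π_4
π_3 = 0.2·π_1 + 0.2·π_2 + 0.25·π_3 + 0.15·π_4
Solving with the normalization constraint gives π = (0.2423, 0.2044, 0.1915, 0.3618).
So the stationary probability of Rainy is 0.2423.

0.2423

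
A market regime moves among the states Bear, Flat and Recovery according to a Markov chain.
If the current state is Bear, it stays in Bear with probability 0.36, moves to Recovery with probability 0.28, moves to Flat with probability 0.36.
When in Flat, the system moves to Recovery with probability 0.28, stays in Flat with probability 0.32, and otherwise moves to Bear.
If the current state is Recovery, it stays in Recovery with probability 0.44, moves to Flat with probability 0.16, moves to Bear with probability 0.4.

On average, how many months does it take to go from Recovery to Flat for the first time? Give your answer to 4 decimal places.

4.2208

Let t(s) be the expected number of months to first reach Flat from state s, with t(Flat) = 0. Conditioning on the first month:
t(Bear) = 1 + 0.36·t(Bear) + 0.28·t(Recovery)
t(Recovery) = 1 + 0.4·t(Bear) + 0.44·t(Recovery)
Solving: t(Bear) = 3.4091, t(Recovery) = 4.2208.
Expected months from Recovery to Flat: 4.2208.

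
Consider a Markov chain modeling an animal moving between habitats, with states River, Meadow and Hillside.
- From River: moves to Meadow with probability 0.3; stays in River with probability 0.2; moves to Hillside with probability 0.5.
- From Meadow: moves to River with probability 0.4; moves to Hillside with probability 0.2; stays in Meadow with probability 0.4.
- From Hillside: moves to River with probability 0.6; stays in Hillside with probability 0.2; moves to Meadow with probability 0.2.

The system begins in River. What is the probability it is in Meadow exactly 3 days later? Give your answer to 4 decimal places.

Propagate the distribution vector 3 days from River.
After 0 days: (1.0000, 0.0000, 0.0000)
After 1 day: (0.2000, 0.3000, 0.5000)
After 2 days: (0.4600, 0.2800, 0.2600)
After 3 days: (0.3600, 0.3020, 0.3380)
P(in Meadow after 3 days) = 0.3020

0.3020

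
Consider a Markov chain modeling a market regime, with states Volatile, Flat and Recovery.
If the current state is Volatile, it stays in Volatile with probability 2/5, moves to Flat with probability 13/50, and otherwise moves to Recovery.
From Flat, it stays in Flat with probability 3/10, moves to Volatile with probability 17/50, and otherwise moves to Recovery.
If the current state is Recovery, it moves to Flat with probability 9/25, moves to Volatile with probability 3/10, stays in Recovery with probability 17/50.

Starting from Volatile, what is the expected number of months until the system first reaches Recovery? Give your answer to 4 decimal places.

Let t(s) be the expected number of months to first reach Recovery from state s, with t(Recovery) = 0. Conditioning on the first month:
t(Volatile) = 1 + 0.4·t(Volatile) + 0.26·t(Flat)
t(Flat) = 1 + 0.34·t(Volatile) + 0.3·t(Flat)
Solving: t(Volatile) = 2.8951, t(Flat) = 2.8347.
Expected months from Volatile to Recovery: 2.8951.

2.8951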